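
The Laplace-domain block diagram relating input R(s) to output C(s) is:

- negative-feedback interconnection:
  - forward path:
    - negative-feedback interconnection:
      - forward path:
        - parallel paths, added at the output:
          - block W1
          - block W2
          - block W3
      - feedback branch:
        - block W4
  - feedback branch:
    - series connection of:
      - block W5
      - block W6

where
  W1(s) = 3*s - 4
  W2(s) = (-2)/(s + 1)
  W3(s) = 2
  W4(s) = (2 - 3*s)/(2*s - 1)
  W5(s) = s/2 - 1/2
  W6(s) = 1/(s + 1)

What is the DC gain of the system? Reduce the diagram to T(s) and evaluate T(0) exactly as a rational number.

Answer: -4/11

Working:
Step 1. reduce the parallel group W1, W2, W3; result (3*s^2 + s - 4)/(s + 1)
Step 2. reduce the feedback loop with forward (W1+W2+W3) and return W4; result (-6*s^3 + s^2 + 9*s - 4)/(9*s^3 - 5*s^2 - 15*s + 9)
Step 3. series reduction of W5, W6; result (s - 1)/(2*s + 2)
Step 4. collapse the loop ([(W1+W2+W3)/(1+(W1+W2+W3)*W4)] forward, (W5*W6) return); result (-12*s^4 - 10*s^3 + 20*s^2 + 10*s - 8)/(12*s^4 + 15*s^3 - 32*s^2 - 25*s + 22)
DC gain: substitute s = 0 into T(s) from step 4: T(0) = -8/22 = -4/11.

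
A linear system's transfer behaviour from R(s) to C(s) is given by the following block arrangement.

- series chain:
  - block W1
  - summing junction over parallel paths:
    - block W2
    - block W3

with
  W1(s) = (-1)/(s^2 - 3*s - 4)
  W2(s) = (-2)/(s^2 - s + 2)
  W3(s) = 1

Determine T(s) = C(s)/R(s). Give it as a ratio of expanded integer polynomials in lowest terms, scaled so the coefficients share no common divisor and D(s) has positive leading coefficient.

[1] combine W2, W3 in parallel gives (s^2 - s)/(s^2 - s + 2)
[2] multiply W1, (W2+W3) (series), giving the overall T(s)

Hence the answer: (-s^2 + s)/(s^4 - 4*s^3 + s^2 - 2*s - 8)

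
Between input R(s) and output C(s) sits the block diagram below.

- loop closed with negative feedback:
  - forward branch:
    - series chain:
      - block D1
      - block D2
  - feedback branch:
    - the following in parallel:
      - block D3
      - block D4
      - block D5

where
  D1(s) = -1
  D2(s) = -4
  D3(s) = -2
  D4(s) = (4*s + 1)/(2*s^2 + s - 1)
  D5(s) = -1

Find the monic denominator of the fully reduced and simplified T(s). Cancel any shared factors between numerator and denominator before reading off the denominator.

[1] combine D1, D2 in series gives 4
[2] combine D3, D4, D5 in parallel gives (-6*s^2 + s + 4)/(2*s^2 + s - 1)
[3] collapse the loop ((D1*D2) forward, (D3+D4+D5) return) gives (-8*s^2 - 4*s + 4)/(22*s^2 - 5*s - 15)
T(s) is the step-3 result (common factors already cancelled). Leading coefficient of the denominator: 22. Divide through by 22 for the monic polynomial.

Final answer: s^2 - 5*s/22 - 15/22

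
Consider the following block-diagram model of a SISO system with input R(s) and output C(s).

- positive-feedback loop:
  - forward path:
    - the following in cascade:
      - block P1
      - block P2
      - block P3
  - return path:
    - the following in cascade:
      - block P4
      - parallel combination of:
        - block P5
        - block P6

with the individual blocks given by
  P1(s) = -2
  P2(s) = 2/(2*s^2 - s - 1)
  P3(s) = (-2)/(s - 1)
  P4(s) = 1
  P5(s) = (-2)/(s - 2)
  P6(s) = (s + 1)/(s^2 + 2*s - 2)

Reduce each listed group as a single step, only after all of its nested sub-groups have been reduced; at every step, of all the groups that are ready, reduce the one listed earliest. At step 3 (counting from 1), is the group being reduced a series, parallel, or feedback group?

(1) combine P1, P2, P3 in series
(2) add P5, P6 (parallel)
(3) reduce the series chain P4, (P5+P6)
(4) collapse the loop ((P1*P2*P3) forward, (P4*(P5+P6)) return)
At step 3 the group reduced is series.

Hence the answer: series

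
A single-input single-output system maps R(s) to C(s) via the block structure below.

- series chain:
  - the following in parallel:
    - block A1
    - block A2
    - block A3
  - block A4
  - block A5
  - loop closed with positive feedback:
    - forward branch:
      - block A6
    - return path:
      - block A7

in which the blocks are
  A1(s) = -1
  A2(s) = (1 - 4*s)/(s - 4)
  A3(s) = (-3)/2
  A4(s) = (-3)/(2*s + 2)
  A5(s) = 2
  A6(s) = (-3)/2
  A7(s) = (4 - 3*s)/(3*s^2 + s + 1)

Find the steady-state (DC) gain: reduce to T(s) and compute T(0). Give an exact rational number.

Step 1: add A1, A2, A3 (parallel) = (22 - 13*s)/(2*s - 8)
Step 2: reduce the feedback loop with forward A6 and return A7 = (-9*s^2 - 3*s - 3)/(6*s^2 - 7*s + 14)
Step 3: combine (A1+A2+A3), A4, A5, [A6/(1-A6*A7)] in series = (-351*s^3 + 477*s^2 + 81*s + 198)/(12*s^4 - 50*s^3 + 22*s^2 - 28*s - 112)
Evaluating the step-3 result (the overall T(s)) at s = 0 gives T(0) = 198/(-112) = -99/56.

Hence the answer: -99/56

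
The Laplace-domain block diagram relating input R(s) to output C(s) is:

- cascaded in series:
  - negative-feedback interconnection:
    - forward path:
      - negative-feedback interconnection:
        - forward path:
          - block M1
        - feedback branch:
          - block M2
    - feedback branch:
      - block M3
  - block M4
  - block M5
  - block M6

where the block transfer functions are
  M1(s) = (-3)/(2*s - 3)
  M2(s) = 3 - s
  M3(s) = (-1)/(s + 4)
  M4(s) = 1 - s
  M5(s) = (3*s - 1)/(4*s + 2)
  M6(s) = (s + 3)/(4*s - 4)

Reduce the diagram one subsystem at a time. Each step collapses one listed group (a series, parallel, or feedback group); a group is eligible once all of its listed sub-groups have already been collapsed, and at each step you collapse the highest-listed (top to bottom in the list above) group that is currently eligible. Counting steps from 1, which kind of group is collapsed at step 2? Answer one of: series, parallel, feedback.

The answer is feedback.

Reasoning:
[1] close the feedback loop around M1, M2
[2] close the feedback loop around [M1/(1+M1*M2)], M3
[3] combine [[M1/(1+M1*M2)]/(1+[M1/(1+M1*M2)]*M3)], M4, M5, M6 in series
The group at step 2 is a feedback group.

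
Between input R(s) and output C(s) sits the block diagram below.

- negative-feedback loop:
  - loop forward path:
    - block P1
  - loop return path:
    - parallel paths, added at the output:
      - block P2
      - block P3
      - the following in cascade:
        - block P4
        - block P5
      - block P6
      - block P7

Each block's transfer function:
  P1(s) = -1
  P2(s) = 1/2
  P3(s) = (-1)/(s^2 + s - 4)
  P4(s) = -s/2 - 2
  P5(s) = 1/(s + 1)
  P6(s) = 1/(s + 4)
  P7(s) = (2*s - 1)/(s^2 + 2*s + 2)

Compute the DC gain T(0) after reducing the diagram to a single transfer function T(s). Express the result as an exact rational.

The answer is -2/5.

Reasoning:
1. cascade P4, P5 = (-s - 4)/(2*s + 2)
2. parallel reduction of P2, P3, (P4*P5), P6, P7 = (3*s^5 + 7*s^4 - 36*s^3 - 100*s^2 + 96)/(2*s^6 + 16*s^5 + 38*s^4 + 12*s^3 - 76*s^2 - 128*s - 64)
3. feedback reduction of P1, (P2+P3+(P4*P5)+P6+P7) = (-2*s^6 - 16*s^5 - 38*s^4 - 12*s^3 + 76*s^2 + 128*s + 64)/(2*s^6 + 13*s^5 + 31*s^4 + 48*s^3 + 24*s^2 - 128*s - 160)
Evaluating the step-3 result (the overall T(s)) at s = 0 gives T(0) = 64/(-160) = -2/5.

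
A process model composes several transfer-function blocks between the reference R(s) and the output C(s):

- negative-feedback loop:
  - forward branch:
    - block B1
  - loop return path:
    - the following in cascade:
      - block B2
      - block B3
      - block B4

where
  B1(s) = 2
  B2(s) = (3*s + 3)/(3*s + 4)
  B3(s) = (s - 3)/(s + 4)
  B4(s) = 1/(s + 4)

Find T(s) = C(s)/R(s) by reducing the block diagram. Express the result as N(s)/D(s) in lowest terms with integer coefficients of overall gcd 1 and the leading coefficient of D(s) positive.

Reducing step by step:

(1) multiply B2, B3, B4 (series) -> (3*s^2 - 6*s - 9)/(3*s^3 + 28*s^2 + 80*s + 64)
(2) collapse the loop (B1 forward, (B2*B3*B4) return): this yields T(s), and no further normalization is needed

Answer: (6*s^3 + 56*s^2 + 160*s + 128)/(3*s^3 + 34*s^2 + 68*s + 46)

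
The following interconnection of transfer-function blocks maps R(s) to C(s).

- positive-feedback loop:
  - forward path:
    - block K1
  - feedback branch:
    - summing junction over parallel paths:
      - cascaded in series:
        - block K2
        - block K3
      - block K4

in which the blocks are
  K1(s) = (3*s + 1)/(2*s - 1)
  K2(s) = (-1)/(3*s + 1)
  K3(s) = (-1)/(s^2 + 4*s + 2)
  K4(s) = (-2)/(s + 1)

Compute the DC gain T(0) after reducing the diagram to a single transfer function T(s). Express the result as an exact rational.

1. series reduction of K2, K3 = 1/(3*s^3 + 13*s^2 + 10*s + 2)
2. sum the parallel branches (K2*K3), K4 = (-6*s^3 - 26*s^2 - 19*s - 3)/(3*s^4 + 16*s^3 + 23*s^2 + 12*s + 2)
3. reduce the feedback loop with forward K1 and return ((K2*K3)+K4) = (3*s^4 + 16*s^3 + 23*s^2 + 12*s + 2)/(2*s^4 + 15*s^3 + 33*s^2 + 17*s + 1)
The step-3 result is T(s). Setting s = 0: T(0) = 2/1 = 2.

Final answer: 2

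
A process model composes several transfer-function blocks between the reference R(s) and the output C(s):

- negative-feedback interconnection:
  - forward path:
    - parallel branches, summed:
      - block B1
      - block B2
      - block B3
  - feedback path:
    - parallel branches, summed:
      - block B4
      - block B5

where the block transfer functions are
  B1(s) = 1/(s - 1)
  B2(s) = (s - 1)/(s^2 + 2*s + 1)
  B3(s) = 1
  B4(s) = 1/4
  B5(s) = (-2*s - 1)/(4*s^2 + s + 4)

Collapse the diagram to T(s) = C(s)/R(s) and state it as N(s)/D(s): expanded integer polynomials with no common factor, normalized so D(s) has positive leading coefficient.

Step 1: sum the parallel branches B1, B2, B3: (s^3 + 3*s^2 - s + 1)/(s^3 + s^2 - s - 1)
Step 2: sum the parallel branches B4, B5: (4*s^2 - 7*s)/(16*s^2 + 4*s + 16)
Step 3: reduce the feedback loop with forward (B1+B2+B3) and return (B4+B5); the result is T(s) itself (integer coefficients, no common factor, positive leading denominator coefficient)

Final answer: (16*s^5 + 52*s^4 + 12*s^3 + 60*s^2 - 12*s + 16)/(20*s^5 + 25*s^4 - 21*s^3 + 7*s^2 - 27*s - 16)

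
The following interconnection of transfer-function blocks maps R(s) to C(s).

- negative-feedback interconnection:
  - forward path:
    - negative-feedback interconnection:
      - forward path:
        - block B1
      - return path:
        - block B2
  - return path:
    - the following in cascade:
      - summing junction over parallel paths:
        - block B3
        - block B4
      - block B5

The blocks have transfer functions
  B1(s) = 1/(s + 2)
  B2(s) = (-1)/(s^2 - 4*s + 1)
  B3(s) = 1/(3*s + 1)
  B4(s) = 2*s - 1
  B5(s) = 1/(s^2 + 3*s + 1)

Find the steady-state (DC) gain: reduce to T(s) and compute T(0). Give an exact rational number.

1. feedback reduction of B1, B2 -> (s^2 - 4*s + 1)/(s^3 - 2*s^2 - 7*s + 1)
2. reduce the parallel group B3, B4 -> (6*s^2 - s)/(3*s + 1)
3. reduce the series chain (B3+B4), B5 -> (6*s^2 - s)/(3*s^3 + 10*s^2 + 6*s + 1)
4. apply the feedback formula to [B1/(1+B1*B2)], ((B3+B4)*B5) -> (3*s^5 - 2*s^4 - 31*s^3 - 13*s^2 + 2*s + 1)/(3*s^6 + 4*s^5 - 29*s^4 - 103*s^3 - 24*s^2 - 2*s + 1)
Step 4 gives the overall T(s). Then T(0) = 1/1 = 1.

Hence the answer: 1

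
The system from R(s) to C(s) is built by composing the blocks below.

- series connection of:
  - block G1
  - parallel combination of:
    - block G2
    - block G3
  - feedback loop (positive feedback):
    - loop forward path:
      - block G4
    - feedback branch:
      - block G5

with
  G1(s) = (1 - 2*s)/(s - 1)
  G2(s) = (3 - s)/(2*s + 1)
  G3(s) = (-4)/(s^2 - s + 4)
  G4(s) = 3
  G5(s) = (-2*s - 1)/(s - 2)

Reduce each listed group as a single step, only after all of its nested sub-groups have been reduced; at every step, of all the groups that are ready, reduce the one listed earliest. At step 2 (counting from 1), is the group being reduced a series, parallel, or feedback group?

The answer is feedback.

Reasoning:
Step 1. combine G2, G3 in parallel
Step 2. close the feedback loop around G4, G5
Step 3. multiply G1, (G2+G3), [G4/(1-G4*G5)] (series)
So the answer for step 2 is feedback.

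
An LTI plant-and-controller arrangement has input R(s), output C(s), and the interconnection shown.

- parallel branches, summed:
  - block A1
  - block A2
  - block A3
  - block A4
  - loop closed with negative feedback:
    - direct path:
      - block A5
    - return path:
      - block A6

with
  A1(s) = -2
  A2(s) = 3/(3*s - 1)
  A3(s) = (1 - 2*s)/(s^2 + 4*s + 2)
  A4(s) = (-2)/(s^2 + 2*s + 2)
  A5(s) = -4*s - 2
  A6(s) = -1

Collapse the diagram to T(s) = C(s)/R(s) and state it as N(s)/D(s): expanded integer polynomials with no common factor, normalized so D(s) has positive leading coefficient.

Step 1: collapse the loop (A5 forward, A6 return) -> (-4*s - 2)/(4*s + 3)
Step 2: sum the parallel branches A1, A2, A3, A4, [A5/(1+A5*A6)], giving the overall T(s)

Hence the answer: (-36*s^6 - 240*s^5 - 485*s^4 - 469*s^3 + s^2 + 224*s + 74)/(12*s^6 + 77*s^5 + 171*s^4 + 186*s^3 + 72*s^2 - 16*s - 12)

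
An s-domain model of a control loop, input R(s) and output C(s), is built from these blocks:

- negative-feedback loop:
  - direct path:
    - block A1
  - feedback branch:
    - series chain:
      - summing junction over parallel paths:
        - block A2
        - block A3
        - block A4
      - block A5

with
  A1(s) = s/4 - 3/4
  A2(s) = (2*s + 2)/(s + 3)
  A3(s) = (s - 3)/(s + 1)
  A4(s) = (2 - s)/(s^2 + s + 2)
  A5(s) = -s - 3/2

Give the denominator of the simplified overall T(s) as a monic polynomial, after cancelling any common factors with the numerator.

Reducing step by step:

(1) sum the parallel branches A2, A3, A4 = (3*s^4 + 6*s^3 + s^2 + 6*s - 8)/(s^4 + 5*s^3 + 9*s^2 + 11*s + 6)
(2) cascade (A2+A3+A4), A5 = (-6*s^5 - 21*s^4 - 20*s^3 - 15*s^2 - 2*s + 24)/(2*s^4 + 10*s^3 + 18*s^2 + 22*s + 12)
(3) collapse the loop (A1 forward, ((A2+A3+A4)*A5) return) = (-2*s^5 - 4*s^4 + 12*s^3 + 32*s^2 + 54*s + 36)/(6*s^6 + 3*s^5 - 51*s^4 - 85*s^3 - 115*s^2 - 118*s + 24)
That last expression is T(s), already simplified. Scaling its denominator by 1/6 (the reciprocal of the leading coefficient) yields the monic denominator.

Answer: s^6 + s^5/2 - 17*s^4/2 - 85*s^3/6 - 115*s^2/6 - 59*s/3 + 4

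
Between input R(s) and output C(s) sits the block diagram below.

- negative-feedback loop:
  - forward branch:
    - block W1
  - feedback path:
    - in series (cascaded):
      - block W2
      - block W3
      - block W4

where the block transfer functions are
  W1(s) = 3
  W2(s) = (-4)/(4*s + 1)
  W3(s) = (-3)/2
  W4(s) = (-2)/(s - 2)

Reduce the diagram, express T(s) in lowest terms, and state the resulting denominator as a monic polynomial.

(1) reduce the series chain W2, W3, W4, giving (-12)/(4*s^2 - 7*s - 2)
(2) feedback reduction of W1, (W2*W3*W4), giving (12*s^2 - 21*s - 6)/(4*s^2 - 7*s - 38)
Step 2 gives the fully reduced T(s), with no common factor left to cancel. The denominator's leading coefficient is 4, so divide each of its coefficients by 4 to get the monic form.

Hence the answer: s^2 - 7*s/4 - 19/2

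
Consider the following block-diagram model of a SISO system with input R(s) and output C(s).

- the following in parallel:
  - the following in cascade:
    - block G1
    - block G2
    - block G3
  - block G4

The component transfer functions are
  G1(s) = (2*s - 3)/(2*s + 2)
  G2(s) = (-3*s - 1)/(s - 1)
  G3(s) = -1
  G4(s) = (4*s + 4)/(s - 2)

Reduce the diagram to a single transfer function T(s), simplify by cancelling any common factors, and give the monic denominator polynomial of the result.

First reduce the diagram to T(s).

(1) multiply G1, G2, G3 (series): (6*s^2 - 7*s - 3)/(2*s^2 - 2)
(2) reduce the parallel group (G1*G2*G3), G4: (14*s^3 - 11*s^2 + 3*s - 2)/(2*s^3 - 4*s^2 - 2*s + 4)
That last expression is T(s), already simplified. Scaling its denominator by 1/2 (the reciprocal of the leading coefficient) yields the monic denominator.

Answer: s^3 - 2*s^2 - s + 2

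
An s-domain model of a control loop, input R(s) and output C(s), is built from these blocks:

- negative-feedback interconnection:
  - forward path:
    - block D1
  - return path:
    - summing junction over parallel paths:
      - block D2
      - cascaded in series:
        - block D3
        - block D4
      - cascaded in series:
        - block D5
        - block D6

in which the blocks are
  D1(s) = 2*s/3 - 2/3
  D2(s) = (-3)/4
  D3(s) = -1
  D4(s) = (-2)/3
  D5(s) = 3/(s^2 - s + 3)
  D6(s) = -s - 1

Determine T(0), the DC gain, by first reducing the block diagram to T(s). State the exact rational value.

1. multiply D3, D4 (series) -> 2/3
2. cascade D5, D6 -> (-3*s - 3)/(s^2 - s + 3)
3. reduce the parallel group D2, (D3*D4), (D5*D6) -> (-s^2 - 35*s - 39)/(12*s^2 - 12*s + 36)
4. collapse the loop (D1 forward, (D2+(D3*D4)+(D5*D6)) return) -> (-12*s^3 + 24*s^2 - 48*s + 36)/(s^3 + 16*s^2 + 22*s - 93)
Evaluating the step-4 result (the overall T(s)) at s = 0 gives T(0) = 36/(-93) = -12/31.

Hence the answer: -12/31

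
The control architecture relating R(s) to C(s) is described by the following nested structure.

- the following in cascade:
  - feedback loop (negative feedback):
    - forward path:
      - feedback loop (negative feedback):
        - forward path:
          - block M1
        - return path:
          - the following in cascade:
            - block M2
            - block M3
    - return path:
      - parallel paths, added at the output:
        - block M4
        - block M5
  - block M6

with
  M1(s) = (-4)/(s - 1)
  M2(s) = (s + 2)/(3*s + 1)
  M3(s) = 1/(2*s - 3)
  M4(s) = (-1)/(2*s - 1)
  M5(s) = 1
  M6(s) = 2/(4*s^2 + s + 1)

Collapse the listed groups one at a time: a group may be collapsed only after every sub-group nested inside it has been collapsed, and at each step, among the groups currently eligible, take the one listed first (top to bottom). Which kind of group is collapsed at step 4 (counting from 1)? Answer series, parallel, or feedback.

Step 1. multiply M2, M3 (series)
Step 2. close the feedback loop around M1, (M2*M3)
Step 3. parallel reduction of M4, M5
Step 4. reduce the feedback loop with forward [M1/(1+M1*(M2*M3))] and return (M4+M5)
Step 5. reduce the series chain [[M1/(1+M1*(M2*M3))]/(1+[M1/(1+M1*(M2*M3))]*(M4+M5))], M6
So the answer for step 4 is feedback.

Therefore the answer is feedback.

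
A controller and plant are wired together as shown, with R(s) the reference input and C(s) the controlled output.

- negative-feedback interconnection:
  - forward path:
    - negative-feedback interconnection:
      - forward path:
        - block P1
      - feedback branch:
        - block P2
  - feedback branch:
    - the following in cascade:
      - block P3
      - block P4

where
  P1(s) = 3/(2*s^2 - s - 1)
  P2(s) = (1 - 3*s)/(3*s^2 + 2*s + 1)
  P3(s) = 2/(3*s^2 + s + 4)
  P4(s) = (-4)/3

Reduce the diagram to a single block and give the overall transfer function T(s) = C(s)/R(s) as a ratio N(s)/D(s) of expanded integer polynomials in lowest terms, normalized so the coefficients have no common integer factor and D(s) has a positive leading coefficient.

Step 1: collapse the loop (P1 forward, P2 return) = (9*s^2 + 6*s + 3)/(6*s^4 + s^3 - 3*s^2 - 12*s + 2)
Step 2: multiply P3, P4 (series) = (-8)/(9*s^2 + 3*s + 12)
Step 3: apply the feedback formula to [P1/(1+P1*P2)], (P3*P4) - this is the overall T(s), already in the required normalized form

Hence the answer: (27*s^4 + 27*s^3 + 51*s^2 + 27*s + 12)/(18*s^6 + 9*s^5 + 16*s^4 - 35*s^3 - 42*s^2 - 62*s)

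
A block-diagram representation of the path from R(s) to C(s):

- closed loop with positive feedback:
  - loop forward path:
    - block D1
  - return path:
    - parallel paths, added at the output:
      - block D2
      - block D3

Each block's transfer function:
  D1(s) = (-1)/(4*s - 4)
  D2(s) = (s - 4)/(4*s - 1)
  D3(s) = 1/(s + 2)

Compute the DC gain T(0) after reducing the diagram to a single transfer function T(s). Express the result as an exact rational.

Step 1: sum the parallel branches D2, D3 = (s^2 + 2*s - 9)/(4*s^2 + 7*s - 2)
Step 2: feedback reduction of D1, (D2+D3) = (-4*s^2 - 7*s + 2)/(16*s^3 + 13*s^2 - 34*s - 1)
Evaluating the step-2 result (the overall T(s)) at s = 0 gives T(0) = 2/(-1) = -2.

Answer: -2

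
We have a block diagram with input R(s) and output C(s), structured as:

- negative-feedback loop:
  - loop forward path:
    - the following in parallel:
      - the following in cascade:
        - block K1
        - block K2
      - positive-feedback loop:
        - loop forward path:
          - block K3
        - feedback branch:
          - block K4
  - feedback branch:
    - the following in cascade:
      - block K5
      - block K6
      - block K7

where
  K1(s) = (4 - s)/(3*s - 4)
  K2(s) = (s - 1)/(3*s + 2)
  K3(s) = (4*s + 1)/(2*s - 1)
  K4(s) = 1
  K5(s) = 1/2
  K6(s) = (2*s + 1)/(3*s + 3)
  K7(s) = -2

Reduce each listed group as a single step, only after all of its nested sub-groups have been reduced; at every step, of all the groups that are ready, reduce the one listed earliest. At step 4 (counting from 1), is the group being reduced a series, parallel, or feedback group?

Reducing step by step:

Step 1. multiply K1, K2 (series)
Step 2. feedback reduction of K3, K4
Step 3. sum the parallel branches (K1*K2), [K3/(1-K3*K4)]
Step 4. series reduction of K5, K6, K7
Step 5. collapse the loop (((K1*K2)+[K3/(1-K3*K4)]) forward, (K5*K6*K7) return)
Step 4 collapses a series group.

Answer: series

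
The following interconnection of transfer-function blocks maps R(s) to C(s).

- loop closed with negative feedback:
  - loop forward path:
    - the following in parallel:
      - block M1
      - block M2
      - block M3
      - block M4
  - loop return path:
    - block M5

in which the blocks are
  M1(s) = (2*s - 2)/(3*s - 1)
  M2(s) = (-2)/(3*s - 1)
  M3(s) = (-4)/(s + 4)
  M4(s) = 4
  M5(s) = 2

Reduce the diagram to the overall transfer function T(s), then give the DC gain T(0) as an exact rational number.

First reduce the diagram to T(s).

[1] combine M1, M2, M3, M4 in parallel = (14*s^2 + 36*s - 28)/(3*s^2 + 11*s - 4)
[2] collapse the loop ((M1+M2+M3+M4) forward, M5 return) = (14*s^2 + 36*s - 28)/(31*s^2 + 83*s - 60)
Evaluating the step-2 result (the overall T(s)) at s = 0 gives T(0) = -28/(-60) = 7/15.

Answer: 7/15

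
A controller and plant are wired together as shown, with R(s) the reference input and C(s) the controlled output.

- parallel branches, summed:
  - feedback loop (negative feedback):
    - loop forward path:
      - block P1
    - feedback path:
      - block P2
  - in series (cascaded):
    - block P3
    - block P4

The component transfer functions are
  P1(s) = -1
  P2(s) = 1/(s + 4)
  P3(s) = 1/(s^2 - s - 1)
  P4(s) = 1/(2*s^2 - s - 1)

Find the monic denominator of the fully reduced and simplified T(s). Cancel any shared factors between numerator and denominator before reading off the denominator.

The answer is s^5 + 3*s^4/2 - 11*s^3/2 - 2*s^2 + 7*s/2 + 3/2.

Reasoning:
[1] collapse the loop (P1 forward, P2 return); result (-s - 4)/(s + 3)
[2] series reduction of P3, P4; result 1/(2*s^4 - 3*s^3 - 2*s^2 + 2*s + 1)
[3] add [P1/(1+P1*P2)], (P3*P4) (parallel); result (-2*s^5 - 5*s^4 + 14*s^3 + 6*s^2 - 8*s - 1)/(2*s^5 + 3*s^4 - 11*s^3 - 4*s^2 + 7*s + 3)
T(s) is the step-3 result (common factors already cancelled). Leading coefficient of the denominator: 2. Divide through by 2 for the monic polynomial.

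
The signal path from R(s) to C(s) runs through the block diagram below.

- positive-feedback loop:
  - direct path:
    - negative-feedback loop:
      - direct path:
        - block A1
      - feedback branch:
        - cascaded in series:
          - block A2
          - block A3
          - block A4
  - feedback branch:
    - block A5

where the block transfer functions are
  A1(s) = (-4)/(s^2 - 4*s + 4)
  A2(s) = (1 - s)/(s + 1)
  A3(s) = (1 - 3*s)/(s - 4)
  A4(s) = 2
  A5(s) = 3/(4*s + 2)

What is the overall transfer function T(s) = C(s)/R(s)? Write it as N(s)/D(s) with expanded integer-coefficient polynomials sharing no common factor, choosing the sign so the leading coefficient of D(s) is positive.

Answer: (-8*s^3 + 20*s^2 + 44*s + 16)/(2*s^5 - 13*s^4 - 31*s^3 + 66*s^2 - 30*s - 48)

Working:
[1] series reduction of A2, A3, A4 = (6*s^2 - 8*s + 2)/(s^2 - 3*s - 4)
[2] close the feedback loop around A1, (A2*A3*A4) = (-4*s^2 + 12*s + 16)/(s^4 - 7*s^3 - 12*s^2 + 36*s - 24)
[3] reduce the feedback loop with forward [A1/(1+A1*(A2*A3*A4))] and return A5: this yields T(s), and no further normalization is needed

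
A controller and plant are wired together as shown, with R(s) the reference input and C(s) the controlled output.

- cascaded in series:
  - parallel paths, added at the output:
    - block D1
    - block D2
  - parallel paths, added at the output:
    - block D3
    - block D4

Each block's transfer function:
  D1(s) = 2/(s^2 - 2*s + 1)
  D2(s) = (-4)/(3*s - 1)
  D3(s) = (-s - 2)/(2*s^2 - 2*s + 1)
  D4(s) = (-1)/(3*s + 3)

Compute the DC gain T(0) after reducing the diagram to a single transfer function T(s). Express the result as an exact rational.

Answer: -14

Working:
1. combine D1, D2 in parallel -> (-4*s^2 + 14*s - 6)/(3*s^3 - 7*s^2 + 5*s - 1)
2. sum the parallel branches D3, D4 -> (-5*s^2 - 7*s - 7)/(6*s^3 - 3*s + 3)
3. combine (D1+D2), (D3+D4) in series -> (20*s^4 - 42*s^3 - 40*s^2 - 56*s + 42)/(18*s^6 - 42*s^5 + 21*s^4 + 24*s^3 - 36*s^2 + 18*s - 3)
Evaluating the step-3 result (the overall T(s)) at s = 0 gives T(0) = 42/(-3) = -14.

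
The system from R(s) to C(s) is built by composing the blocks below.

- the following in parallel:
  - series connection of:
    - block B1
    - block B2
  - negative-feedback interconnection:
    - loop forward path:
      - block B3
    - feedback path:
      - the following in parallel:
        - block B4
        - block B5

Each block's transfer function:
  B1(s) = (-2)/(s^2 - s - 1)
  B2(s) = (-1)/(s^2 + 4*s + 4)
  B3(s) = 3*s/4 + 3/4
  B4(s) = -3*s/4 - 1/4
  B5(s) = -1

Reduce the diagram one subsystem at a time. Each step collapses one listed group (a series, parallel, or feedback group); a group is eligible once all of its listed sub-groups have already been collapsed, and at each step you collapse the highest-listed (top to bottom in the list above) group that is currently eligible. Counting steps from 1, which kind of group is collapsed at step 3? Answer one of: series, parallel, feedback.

Reducing step by step:

Step 1: reduce the series chain B1, B2
Step 2: add B4, B5 (parallel)
Step 3: apply the feedback formula to B3, (B4+B5)
Step 4: parallel reduction of (B1*B2), [B3/(1+B3*(B4+B5))]
So the answer for step 3 is feedback.

Answer: feedback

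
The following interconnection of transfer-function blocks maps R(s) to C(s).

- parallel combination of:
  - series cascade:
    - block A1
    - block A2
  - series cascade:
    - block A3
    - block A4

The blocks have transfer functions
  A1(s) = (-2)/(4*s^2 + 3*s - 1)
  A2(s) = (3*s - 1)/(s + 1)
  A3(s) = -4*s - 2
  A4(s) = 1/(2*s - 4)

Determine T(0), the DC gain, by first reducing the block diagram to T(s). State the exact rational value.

[1] multiply A1, A2 (series) -> (2 - 6*s)/(4*s^3 + 7*s^2 + 2*s - 1)
[2] reduce the series chain A3, A4 -> (-2*s - 1)/(s - 2)
[3] sum the parallel branches (A1*A2), (A3*A4) -> (-8*s^4 - 18*s^3 - 17*s^2 + 14*s - 3)/(4*s^4 - s^3 - 12*s^2 - 5*s + 2)
DC gain: substitute s = 0 into T(s) from step 3: T(0) = -3/2.

Answer: -3/2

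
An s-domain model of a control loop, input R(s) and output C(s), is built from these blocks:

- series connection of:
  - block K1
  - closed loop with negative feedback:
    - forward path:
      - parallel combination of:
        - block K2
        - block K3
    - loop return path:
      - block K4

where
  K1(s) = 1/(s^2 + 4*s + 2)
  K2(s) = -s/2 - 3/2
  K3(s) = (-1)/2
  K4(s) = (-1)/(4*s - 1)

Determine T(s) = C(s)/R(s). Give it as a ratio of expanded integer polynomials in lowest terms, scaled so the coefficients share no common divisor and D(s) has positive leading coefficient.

First reduce the diagram to T(s).

Step 1 - combine K2, K3 in parallel; result -s/2 - 2
Step 2 - close the feedback loop around (K2+K3), K4; result (-4*s^2 - 15*s + 4)/(9*s + 2)
Step 3 - series reduction of K1, [(K2+K3)/(1+(K2+K3)*K4)], giving the overall T(s)

Answer: (-4*s^2 - 15*s + 4)/(9*s^3 + 38*s^2 + 26*s + 4)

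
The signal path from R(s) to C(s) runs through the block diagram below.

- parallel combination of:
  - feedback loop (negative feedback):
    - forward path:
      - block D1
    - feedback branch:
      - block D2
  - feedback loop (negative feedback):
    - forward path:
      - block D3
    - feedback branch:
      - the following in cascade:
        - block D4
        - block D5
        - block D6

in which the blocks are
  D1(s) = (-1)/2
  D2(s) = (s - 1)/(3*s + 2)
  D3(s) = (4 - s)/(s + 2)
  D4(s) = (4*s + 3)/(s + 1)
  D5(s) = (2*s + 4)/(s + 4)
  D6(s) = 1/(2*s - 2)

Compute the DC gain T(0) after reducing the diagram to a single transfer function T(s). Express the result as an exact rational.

The answer is -7/5.

Reasoning:
Step 1: collapse the loop (D1 forward, D2 return) = (-3*s - 2)/(5*s + 5)
Step 2: reduce the series chain D4, D5, D6 = (4*s^2 + 11*s + 6)/(s^3 + 4*s^2 - s - 4)
Step 3: feedback reduction of D3, (D4*D5*D6) = (-s^4 + 17*s^2 - 16)/(s^4 + 2*s^3 + 12*s^2 + 32*s + 16)
Step 4: sum the parallel branches [D1/(1+D1*D2)], [D3/(1+D3*(D4*D5*D6))] = (-8*s^5 - 13*s^4 + 45*s^3 - 35*s^2 - 192*s - 112)/(5*s^5 + 15*s^4 + 70*s^3 + 220*s^2 + 240*s + 80)
The step-4 result is T(s). Setting s = 0: T(0) = -112/80 = -7/5.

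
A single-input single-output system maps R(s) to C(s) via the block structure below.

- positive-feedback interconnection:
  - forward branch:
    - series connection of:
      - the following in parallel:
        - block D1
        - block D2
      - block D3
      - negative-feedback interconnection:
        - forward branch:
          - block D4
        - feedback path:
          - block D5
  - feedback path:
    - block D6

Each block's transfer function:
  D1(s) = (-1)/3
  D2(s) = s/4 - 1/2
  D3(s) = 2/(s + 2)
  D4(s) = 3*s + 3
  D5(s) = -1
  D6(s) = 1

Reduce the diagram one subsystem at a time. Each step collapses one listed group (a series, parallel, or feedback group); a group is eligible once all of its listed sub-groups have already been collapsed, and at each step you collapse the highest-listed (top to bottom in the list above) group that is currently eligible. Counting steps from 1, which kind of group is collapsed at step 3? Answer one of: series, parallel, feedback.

Step 1. sum the parallel branches D1, D2
Step 2. apply the feedback formula to D4, D5
Step 3. reduce the series chain (D1+D2), D3, [D4/(1+D4*D5)]
Step 4. collapse the loop (((D1+D2)*D3*[D4/(1+D4*D5)]) forward, D6 return)
The group at step 3 is a series group.

Therefore the answer is series.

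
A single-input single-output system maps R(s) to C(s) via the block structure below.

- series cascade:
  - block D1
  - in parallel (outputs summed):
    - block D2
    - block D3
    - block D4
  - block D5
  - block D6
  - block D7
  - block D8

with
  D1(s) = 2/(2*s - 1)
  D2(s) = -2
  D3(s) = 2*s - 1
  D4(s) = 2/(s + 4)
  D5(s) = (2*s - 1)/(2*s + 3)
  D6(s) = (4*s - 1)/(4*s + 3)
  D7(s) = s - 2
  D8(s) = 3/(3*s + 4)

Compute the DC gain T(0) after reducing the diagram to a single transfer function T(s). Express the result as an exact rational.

1. add D2, D3, D4 (parallel); result (2*s^2 + 5*s - 10)/(s + 4)
2. multiply D1, (D2+D3+D4), D5, D6, D7, D8 (series); result (48*s^4 + 12*s^3 - 486*s^2 + 600*s - 120)/(24*s^4 + 182*s^3 + 443*s^2 + 432*s + 144)
Step 2 gives the overall T(s). Then T(0) = -120/144 = -5/6.

Therefore the answer is -5/6.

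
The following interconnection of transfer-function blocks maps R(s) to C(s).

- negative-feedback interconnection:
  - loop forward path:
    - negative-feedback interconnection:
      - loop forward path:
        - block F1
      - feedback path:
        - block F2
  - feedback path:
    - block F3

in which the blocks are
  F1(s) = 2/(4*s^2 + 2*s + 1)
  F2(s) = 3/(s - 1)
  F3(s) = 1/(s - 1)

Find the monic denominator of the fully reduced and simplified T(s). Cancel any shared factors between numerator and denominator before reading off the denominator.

[1] close the feedback loop around F1, F2 -> (2*s - 2)/(4*s^3 - 2*s^2 - s + 5)
[2] collapse the loop ([F1/(1+F1*F2)] forward, F3 return) -> (2*s - 2)/(4*s^3 - 2*s^2 - s + 7)
T(s) is the step-2 result (common factors already cancelled). Leading coefficient of the denominator: 4. Divide through by 4 for the monic polynomial.

Therefore the answer is s^3 - s^2/2 - s/4 + 7/4.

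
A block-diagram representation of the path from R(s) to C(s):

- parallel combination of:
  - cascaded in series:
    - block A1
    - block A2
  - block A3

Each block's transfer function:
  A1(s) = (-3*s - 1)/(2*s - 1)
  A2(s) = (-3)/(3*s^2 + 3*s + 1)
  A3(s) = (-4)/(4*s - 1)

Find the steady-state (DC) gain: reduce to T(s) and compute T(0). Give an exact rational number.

Reducing step by step:

Step 1: reduce the series chain A1, A2 -> (9*s + 3)/(6*s^3 + 3*s^2 - s - 1)
Step 2: parallel reduction of (A1*A2), A3 -> (-24*s^3 + 24*s^2 + 7*s + 1)/(24*s^4 + 6*s^3 - 7*s^2 - 3*s + 1)
The step-2 result is T(s). Setting s = 0: T(0) = 1/1 = 1.

Answer: 1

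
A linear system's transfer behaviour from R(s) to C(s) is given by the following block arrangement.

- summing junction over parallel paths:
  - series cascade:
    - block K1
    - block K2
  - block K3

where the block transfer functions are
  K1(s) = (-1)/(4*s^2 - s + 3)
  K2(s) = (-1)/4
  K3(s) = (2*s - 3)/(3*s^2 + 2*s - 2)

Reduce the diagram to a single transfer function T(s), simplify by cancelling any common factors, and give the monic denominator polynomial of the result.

[1] reduce the series chain K1, K2, giving 1/(16*s^2 - 4*s + 12)
[2] parallel reduction of (K1*K2), K3, giving (32*s^3 - 53*s^2 + 38*s - 38)/(48*s^4 + 20*s^3 - 4*s^2 + 32*s - 24)
T(s) is the step-2 result (common factors already cancelled). Leading coefficient of the denominator: 48. Divide through by 48 for the monic polynomial.

Answer: s^4 + 5*s^3/12 - s^2/12 + 2*s/3 - 1/2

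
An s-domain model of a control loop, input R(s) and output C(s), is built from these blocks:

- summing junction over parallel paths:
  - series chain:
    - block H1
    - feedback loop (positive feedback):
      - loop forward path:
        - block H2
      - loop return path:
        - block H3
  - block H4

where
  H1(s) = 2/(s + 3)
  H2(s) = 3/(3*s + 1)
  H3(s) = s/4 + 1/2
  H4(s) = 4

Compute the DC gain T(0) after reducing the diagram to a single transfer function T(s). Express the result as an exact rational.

Step 1: reduce the feedback loop with forward H2 and return H3; result 12/(9*s - 2)
Step 2: cascade H1, [H2/(1-H2*H3)]; result 24/(9*s^2 + 25*s - 6)
Step 3: parallel reduction of (H1*[H2/(1-H2*H3)]), H4; result (36*s^2 + 100*s)/(9*s^2 + 25*s - 6)
Evaluating the step-3 result (the overall T(s)) at s = 0 gives T(0) = 0/(-6) = 0.

Answer: 0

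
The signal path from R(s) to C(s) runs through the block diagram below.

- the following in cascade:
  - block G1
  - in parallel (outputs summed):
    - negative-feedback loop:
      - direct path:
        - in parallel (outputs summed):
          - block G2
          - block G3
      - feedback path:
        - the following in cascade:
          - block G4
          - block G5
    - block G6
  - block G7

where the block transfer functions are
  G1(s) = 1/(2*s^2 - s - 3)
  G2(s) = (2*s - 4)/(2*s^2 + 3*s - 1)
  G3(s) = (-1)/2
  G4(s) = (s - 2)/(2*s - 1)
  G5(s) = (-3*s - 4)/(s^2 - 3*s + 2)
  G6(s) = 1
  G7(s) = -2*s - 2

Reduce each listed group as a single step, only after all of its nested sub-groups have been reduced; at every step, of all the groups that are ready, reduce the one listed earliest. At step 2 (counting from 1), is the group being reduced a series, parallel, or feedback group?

Step 1. parallel reduction of G2, G3
Step 2. multiply G4, G5 (series)
Step 3. apply the feedback formula to (G2+G3), (G4*G5)
Step 4. add [(G2+G3)/(1+(G2+G3)*(G4*G5))], G6 (parallel)
Step 5. series reduction of G1, ([(G2+G3)/(1+(G2+G3)*(G4*G5))]+G6), G7
Step 2: series.

Hence the answer: series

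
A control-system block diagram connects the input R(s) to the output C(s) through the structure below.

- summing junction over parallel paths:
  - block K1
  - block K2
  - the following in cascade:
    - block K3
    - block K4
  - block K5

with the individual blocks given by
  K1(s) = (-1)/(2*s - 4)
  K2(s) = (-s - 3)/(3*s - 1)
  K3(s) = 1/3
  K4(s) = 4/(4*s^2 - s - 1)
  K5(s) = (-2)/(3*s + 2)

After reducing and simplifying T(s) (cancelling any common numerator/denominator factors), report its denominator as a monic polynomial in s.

Step 1: reduce the series chain K3, K4 gives 4/(12*s^2 - 3*s - 3)
Step 2: parallel reduction of K1, K2, (K3*K4), K5 gives (-72*s^5 - 354*s^4 + 867*s^3 + 18*s^2 - 289*s - 22)/(216*s^5 - 414*s^4 - 156*s^3 + 234*s^2 + 24*s - 24)
The result of step 2 is T(s) in lowest terms. Its denominator has leading coefficient 216; dividing the denominator through by 216 makes it monic.

Therefore the answer is s^5 - 23*s^4/12 - 13*s^3/18 + 13*s^2/12 + s/9 - 1/9.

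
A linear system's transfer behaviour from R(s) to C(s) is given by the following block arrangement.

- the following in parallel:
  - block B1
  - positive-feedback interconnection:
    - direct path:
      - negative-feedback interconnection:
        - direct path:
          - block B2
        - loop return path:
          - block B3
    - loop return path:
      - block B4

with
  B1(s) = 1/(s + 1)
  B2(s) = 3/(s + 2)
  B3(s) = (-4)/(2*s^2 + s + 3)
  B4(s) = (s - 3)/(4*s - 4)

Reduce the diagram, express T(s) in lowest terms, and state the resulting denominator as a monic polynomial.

(1) close the feedback loop around B2, B3; result (6*s^2 + 3*s + 9)/(2*s^3 + 5*s^2 + 5*s - 6)
(2) feedback reduction of [B2/(1+B2*B3)], B4; result (24*s^3 - 12*s^2 + 24*s - 36)/(8*s^4 + 6*s^3 + 15*s^2 - 44*s + 51)
(3) parallel reduction of B1, [[B2/(1+B2*B3)]/(1-[B2/(1+B2*B3)]*B4)]; result (32*s^4 + 18*s^3 + 27*s^2 - 56*s + 15)/(8*s^5 + 14*s^4 + 21*s^3 - 29*s^2 + 7*s + 51)
The result of step 3 is T(s) in lowest terms. Its denominator has leading coefficient 8; dividing the denominator through by 8 makes it monic.

Final answer: s^5 + 7*s^4/4 + 21*s^3/8 - 29*s^2/8 + 7*s/8 + 51/8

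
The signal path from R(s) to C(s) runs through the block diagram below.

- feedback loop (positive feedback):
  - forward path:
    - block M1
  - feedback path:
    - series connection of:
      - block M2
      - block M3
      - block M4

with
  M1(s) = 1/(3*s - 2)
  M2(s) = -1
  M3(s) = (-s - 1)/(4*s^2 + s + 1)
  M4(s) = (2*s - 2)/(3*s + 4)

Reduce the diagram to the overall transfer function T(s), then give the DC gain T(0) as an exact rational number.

Answer: -2/3

Working:
Step 1: cascade M2, M3, M4 = (2*s^2 - 2)/(12*s^3 + 19*s^2 + 7*s + 4)
Step 2: collapse the loop (M1 forward, (M2*M3*M4) return) = (12*s^3 + 19*s^2 + 7*s + 4)/(36*s^4 + 33*s^3 - 19*s^2 - 2*s - 6)
DC gain: substitute s = 0 into T(s) from step 2: T(0) = 4/(-6) = -2/3.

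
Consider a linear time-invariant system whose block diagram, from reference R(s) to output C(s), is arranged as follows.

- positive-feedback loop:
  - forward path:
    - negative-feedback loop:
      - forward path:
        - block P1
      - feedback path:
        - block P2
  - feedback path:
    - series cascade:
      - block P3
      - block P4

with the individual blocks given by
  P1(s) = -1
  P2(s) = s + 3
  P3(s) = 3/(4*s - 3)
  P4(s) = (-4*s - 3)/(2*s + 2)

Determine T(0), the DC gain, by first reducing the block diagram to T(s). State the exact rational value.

Answer: 2

Working:
Step 1. collapse the loop (P1 forward, P2 return), giving 1/(s + 2)
Step 2. series reduction of P3, P4, giving (-12*s - 9)/(8*s^2 + 2*s - 6)
Step 3. reduce the feedback loop with forward [P1/(1+P1*P2)] and return (P3*P4), giving (8*s^2 + 2*s - 6)/(8*s^3 + 18*s^2 + 10*s - 3)
Evaluating the step-3 result (the overall T(s)) at s = 0 gives T(0) = -6/(-3) = 2.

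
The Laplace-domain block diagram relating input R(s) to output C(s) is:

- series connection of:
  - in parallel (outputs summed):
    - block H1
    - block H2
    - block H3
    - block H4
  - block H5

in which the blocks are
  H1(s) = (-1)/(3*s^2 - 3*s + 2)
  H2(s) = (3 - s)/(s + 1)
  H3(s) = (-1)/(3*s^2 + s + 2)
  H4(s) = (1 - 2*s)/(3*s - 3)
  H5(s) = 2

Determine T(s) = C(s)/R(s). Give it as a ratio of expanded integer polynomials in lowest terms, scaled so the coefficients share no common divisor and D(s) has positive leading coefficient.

Answer: (-90*s^6 + 258*s^5 - 402*s^4 + 346*s^3 - 260*s^2 + 140*s - 40)/(27*s^6 - 18*s^5 + 6*s^3 - 15*s^2 + 12*s - 12)

Working:
Step 1: combine H1, H2, H3, H4 in parallel; result (-45*s^6 + 129*s^5 - 201*s^4 + 173*s^3 - 130*s^2 + 70*s - 20)/(27*s^6 - 18*s^5 + 6*s^3 - 15*s^2 + 12*s - 12)
Step 2: cascade (H1+H2+H3+H4), H5: this yields T(s), and no further normalization is needed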